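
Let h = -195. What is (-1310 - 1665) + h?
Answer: -3170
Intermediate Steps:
(-1310 - 1665) + h = (-1310 - 1665) - 195 = -2975 - 195 = -3170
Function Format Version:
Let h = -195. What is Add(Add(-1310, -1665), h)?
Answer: -3170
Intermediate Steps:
Add(Add(-1310, -1665), h) = Add(Add(-1310, -1665), -195) = Add(-2975, -195) = -3170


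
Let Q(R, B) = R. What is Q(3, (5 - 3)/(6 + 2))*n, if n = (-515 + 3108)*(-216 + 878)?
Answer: 5149698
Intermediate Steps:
n = 1716566 (n = 2593*662 = 1716566)
Q(3, (5 - 3)/(6 + 2))*n = 3*1716566 = 5149698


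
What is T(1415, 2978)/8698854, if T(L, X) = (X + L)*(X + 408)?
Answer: 7437349/4349427 ≈ 1.7100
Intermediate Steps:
T(L, X) = (408 + X)*(L + X) (T(L, X) = (L + X)*(408 + X) = (408 + X)*(L + X))
T(1415, 2978)/8698854 = (2978² + 408*1415 + 408*2978 + 1415*2978)/8698854 = (8868484 + 577320 + 1215024 + 4213870)*(1/8698854) = 14874698*(1/8698854) = 7437349/4349427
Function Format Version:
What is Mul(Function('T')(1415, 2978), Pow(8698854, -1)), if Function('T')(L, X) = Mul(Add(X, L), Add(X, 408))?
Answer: Rational(7437349, 4349427) ≈ 1.7100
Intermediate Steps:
Function('T')(L, X) = Mul(Add(408, X), Add(L, X)) (Function('T')(L, X) = Mul(Add(L, X), Add(408, X)) = Mul(Add(408, X), Add(L, X)))
Mul(Function('T')(1415, 2978), Pow(8698854, -1)) = Mul(Add(Pow(2978, 2), Mul(408, 1415), Mul(408, 2978), Mul(1415, 2978)), Pow(8698854, -1)) = Mul(Add(8868484, 577320, 1215024, 4213870), Rational(1, 8698854)) = Mul(14874698, Rational(1, 8698854)) = Rational(7437349, 4349427)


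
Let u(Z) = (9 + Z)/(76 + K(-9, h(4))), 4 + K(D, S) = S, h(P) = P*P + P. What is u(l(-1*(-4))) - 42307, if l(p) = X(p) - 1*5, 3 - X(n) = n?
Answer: -3892241/92 ≈ -42307.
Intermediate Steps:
h(P) = P + P² (h(P) = P² + P = P + P²)
X(n) = 3 - n
K(D, S) = -4 + S
l(p) = -2 - p (l(p) = (3 - p) - 1*5 = (3 - p) - 5 = -2 - p)
u(Z) = 9/92 + Z/92 (u(Z) = (9 + Z)/(76 + (-4 + 4*(1 + 4))) = (9 + Z)/(76 + (-4 + 4*5)) = (9 + Z)/(76 + (-4 + 20)) = (9 + Z)/(76 + 16) = (9 + Z)/92 = (9 + Z)*(1/92) = 9/92 + Z/92)
u(l(-1*(-4))) - 42307 = (9/92 + (-2 - (-1)*(-4))/92) - 42307 = (9/92 + (-2 - 1*4)/92) - 42307 = (9/92 + (-2 - 4)/92) - 42307 = (9/92 + (1/92)*(-6)) - 42307 = (9/92 - 3/46) - 42307 = 3/92 - 42307 = -3892241/92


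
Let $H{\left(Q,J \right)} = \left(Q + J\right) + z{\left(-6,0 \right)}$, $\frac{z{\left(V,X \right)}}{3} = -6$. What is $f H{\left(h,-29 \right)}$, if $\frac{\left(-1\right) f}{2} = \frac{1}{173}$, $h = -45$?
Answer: $\frac{184}{173} \approx 1.0636$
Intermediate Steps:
$z{\left(V,X \right)} = -18$ ($z{\left(V,X \right)} = 3 \left(-6\right) = -18$)
$f = - \frac{2}{173} \approx -0.011561$
$H{\left(Q,J \right)} = -18 + J + Q$ ($H{\left(Q,J \right)} = \left(Q + J\right) - 18 = \left(J + Q\right) - 18 = -18 + J + Q$)
$f H{\left(h,-29 \right)} = - \frac{2 \left(-18 - 29 - 45\right)}{173} = \left(- \frac{2}{173}\right) \left(-92\right) = \frac{184}{173}$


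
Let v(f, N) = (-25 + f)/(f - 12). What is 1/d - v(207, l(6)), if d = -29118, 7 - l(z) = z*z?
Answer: -135889/145590 ≈ -0.93337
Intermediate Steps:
l(z) = 7 - z² (l(z) = 7 - z*z = 7 - z²)
v(f, N) = (-25 + f)/(-12 + f)
1/d - v(207, l(6)) = 1/(-29118) - (-25 + 207)/(-12 + 207) = -1/29118 - 182/195 = -1/29118 - 1*14/15 = -1/29118 - 14/15 = -135889/145590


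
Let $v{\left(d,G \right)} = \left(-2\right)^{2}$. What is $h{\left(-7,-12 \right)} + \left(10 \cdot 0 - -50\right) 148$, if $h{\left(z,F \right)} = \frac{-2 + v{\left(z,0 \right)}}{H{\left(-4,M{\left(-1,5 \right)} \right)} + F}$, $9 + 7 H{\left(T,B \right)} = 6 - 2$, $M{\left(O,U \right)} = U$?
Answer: $\frac{658586}{89} \approx 7399.8$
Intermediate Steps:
$H{\left(T,B \right)} = - \frac{5}{7}$ ($H{\left(T,B \right)} = - \frac{9}{7} + \frac{6 - 2}{7} = - \frac{9}{7} + \frac{1}{7} \cdot 4 = - \frac{9}{7} + \frac{4}{7} = - \frac{5}{7}$)
$v{\left(d,G \right)} = 4$
$h{\left(z,F \right)} = \frac{2}{- \frac{5}{7} + F}$ ($h{\left(z,F \right)} = \frac{-2 + 4}{- \frac{5}{7} + F} = \frac{2}{- \frac{5}{7} + F}$)
$h{\left(-7,-12 \right)} + \left(10 \cdot 0 - -50\right) 148 = \frac{14}{-5 + 7 \left(-12\right)} + \left(10 \cdot 0 - -50\right) 148 = \frac{14}{-5 - 84} + \left(0 + 50\right) 148 = \frac{14}{-89} + 50 \cdot 148 = 14 \left(- \frac{1}{89}\right) + 7400 = - \frac{14}{89} + 7400 = \frac{658586}{89}$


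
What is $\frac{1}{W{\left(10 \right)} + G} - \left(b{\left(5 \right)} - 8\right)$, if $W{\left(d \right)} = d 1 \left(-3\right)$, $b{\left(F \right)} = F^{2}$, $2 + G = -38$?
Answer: $- \frac{1191}{70} \approx -17.014$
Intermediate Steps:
$G = -40$ ($G = -2 - 38 = -40$)
$W{\left(d \right)} = - 3 d$ ($W{\left(d \right)} = d \left(-3\right) = - 3 d$)
$\frac{1}{W{\left(10 \right)} + G} - \left(b{\left(5 \right)} - 8\right) = \frac{1}{\left(-3\right) 10 - 40} - \left(5^{2} - 8\right) = \frac{1}{-30 - 40} - \left(25 - 8\right) = \frac{1}{-70} - 17 = - \frac{1}{70} - 17 = - \frac{1191}{70}$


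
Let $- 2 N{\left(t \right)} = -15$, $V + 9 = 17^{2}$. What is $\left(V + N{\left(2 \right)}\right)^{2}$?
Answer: $\frac{330625}{4} \approx 82656.0$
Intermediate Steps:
$V = 280$ ($V = -9 + 17^{2} = -9 + 289 = 280$)
$N{\left(t \right)} = \frac{15}{2}$ ($N{\left(t \right)} = \left(- \frac{1}{2}\right) \left(-15\right) = \frac{15}{2}$)
$\left(V + N{\left(2 \right)}\right)^{2} = \left(280 + \frac{15}{2}\right)^{2} = \left(\frac{575}{2}\right)^{2} = \frac{330625}{4}$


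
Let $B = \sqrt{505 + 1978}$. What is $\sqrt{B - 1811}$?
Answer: $\sqrt{-1811 + \sqrt{2483}} \approx 41.966 i$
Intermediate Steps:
$B = \sqrt{2483} \approx 49.83$
$\sqrt{B - 1811} = \sqrt{\sqrt{2483} - 1811} = \sqrt{-1811 + \sqrt{2483}}$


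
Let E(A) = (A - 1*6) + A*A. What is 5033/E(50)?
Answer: 5033/2544 ≈ 1.9784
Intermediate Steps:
E(A) = -6 + A + A**2 (E(A) = (A - 6) + A**2 = (-6 + A) + A**2 = -6 + A + A**2)
5033/E(50) = 5033/(-6 + 50 + 50**2) = 5033/(-6 + 50 + 2500) = 5033/2544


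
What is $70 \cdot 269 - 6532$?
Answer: $12298$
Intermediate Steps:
$70 \cdot 269 - 6532 = 18830 + \left(-21445 + 14913\right) = 18830 - 6532 = 12298$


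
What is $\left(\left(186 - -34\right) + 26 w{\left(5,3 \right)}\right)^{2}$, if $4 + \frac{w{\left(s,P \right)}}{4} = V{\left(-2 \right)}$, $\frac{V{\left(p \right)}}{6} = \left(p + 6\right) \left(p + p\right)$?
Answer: $103632400$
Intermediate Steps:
$V{\left(p \right)} = 12 p \left(6 + p\right)$ ($V{\left(p \right)} = 6 \left(p + 6\right) \left(p + p\right) = 6 \left(6 + p\right) 2 p = 6 \cdot 2 p \left(6 + p\right) = 12 p \left(6 + p\right)$)
$w{\left(s,P \right)} = -400$ ($w{\left(s,P \right)} = -16 + 4 \cdot 12 \left(-2\right) \left(6 - 2\right) = -16 + 4 \cdot 12 \left(-2\right) 4 = -16 + 4 \left(-96\right) = -16 - 384 = -400$)
$\left(\left(186 - -34\right) + 26 w{\left(5,3 \right)}\right)^{2} = \left(\left(186 - -34\right) + 26 \left(-400\right)\right)^{2} = \left(\left(186 + 34\right) - 10400\right)^{2} = \left(220 - 10400\right)^{2} = \left(-10180\right)^{2} = 103632400$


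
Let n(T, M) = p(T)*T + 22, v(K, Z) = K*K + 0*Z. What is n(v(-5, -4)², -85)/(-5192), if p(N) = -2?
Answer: 307/1298 ≈ 0.23652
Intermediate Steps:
v(K, Z) = K² (v(K, Z) = K² + 0 = K²)
n(T, M) = 22 - 2*T (n(T, M) = -2*T + 22 = 22 - 2*T)
n(v(-5, -4)², -85)/(-5192) = (22 - 2*((-5)²)²)/(-5192) = (22 - 2*25²)*(-1/5192) = (22 - 2*625)*(-1/5192) = (22 - 1250)*(-1/5192) = -1228*(-1/5192) = 307/1298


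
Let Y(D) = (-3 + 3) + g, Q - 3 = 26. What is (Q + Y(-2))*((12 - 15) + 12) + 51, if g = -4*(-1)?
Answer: 348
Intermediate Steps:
g = 4
Q = 29 (Q = 3 + 26 = 29)
Y(D) = 4 (Y(D) = (-3 + 3) + 4 = 0 + 4 = 4)
(Q + Y(-2))*((12 - 15) + 12) + 51 = (29 + 4)*((12 - 15) + 12) + 51 = 33*(-3 + 12) + 51 = 33*9 + 51 = 297 + 51 = 348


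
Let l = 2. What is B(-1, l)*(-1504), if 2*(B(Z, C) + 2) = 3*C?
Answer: -1504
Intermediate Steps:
B(Z, C) = -2 + 3*C/2 (B(Z, C) = -2 + (3*C)/2 = -2 + 3*C/2)
B(-1, l)*(-1504) = (-2 + (3/2)*2)*(-1504) = (-2 + 3)*(-1504) = 1*(-1504) = -1504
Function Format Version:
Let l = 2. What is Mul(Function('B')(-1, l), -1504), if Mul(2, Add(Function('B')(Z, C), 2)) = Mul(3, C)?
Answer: -1504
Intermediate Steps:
Function('B')(Z, C) = Add(-2, Mul(Rational(3, 2), C)) (Function('B')(Z, C) = Add(-2, Mul(Rational(1, 2), Mul(3, C))) = Add(-2, Mul(Rational(3, 2), C)))
Mul(Function('B')(-1, l), -1504) = Mul(Add(-2, Mul(Rational(3, 2), 2)), -1504) = Mul(Add(-2, 3), -1504) = Mul(1, -1504) = -1504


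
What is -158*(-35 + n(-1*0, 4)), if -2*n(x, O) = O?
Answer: 5846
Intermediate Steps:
n(x, O) = -O/2
-158*(-35 + n(-1*0, 4)) = -158*(-35 - ½*4) = -158*(-35 - 2) = -158*(-37) = 5846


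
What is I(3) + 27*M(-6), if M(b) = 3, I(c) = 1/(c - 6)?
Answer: 242/3 ≈ 80.667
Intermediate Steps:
I(c) = 1/(-6 + c)
I(3) + 27*M(-6) = 1/(-6 + 3) + 27*3 = 1/(-3) + 81 = -⅓ + 81 = 242/3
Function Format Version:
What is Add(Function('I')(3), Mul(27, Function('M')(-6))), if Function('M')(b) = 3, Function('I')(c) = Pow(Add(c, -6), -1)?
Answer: Rational(242, 3) ≈ 80.667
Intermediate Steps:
Function('I')(c) = Pow(Add(-6, c), -1)
Add(Function('I')(3), Mul(27, Function('M')(-6))) = Add(Pow(Add(-6, 3), -1), Mul(27, 3)) = Add(Pow(-3, -1), 81) = Add(Rational(-1, 3), 81) = Rational(242, 3)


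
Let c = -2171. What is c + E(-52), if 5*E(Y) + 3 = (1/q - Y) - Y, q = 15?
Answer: -161309/75 ≈ -2150.8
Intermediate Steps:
E(Y) = -44/75 - 2*Y/5 (E(Y) = -⅗ + ((1/15 - Y) - Y)/5 = -⅗ + (1/15 - 2*Y)/5 = -⅗ + (1/75 - 2*Y/5) = -44/75 - 2*Y/5)
c + E(-52) = -2171 + (-44/75 - ⅖*(-52)) = -2171 + (-44/75 + 104/5) = -2171 + 1516/75 = -161309/75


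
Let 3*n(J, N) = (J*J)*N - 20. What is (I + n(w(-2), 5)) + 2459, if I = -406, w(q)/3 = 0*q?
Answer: 6139/3 ≈ 2046.3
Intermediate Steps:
w(q) = 0 (w(q) = 3*(0*q) = 3*0 = 0)
n(J, N) = -20/3 + N*J**2/3 (n(J, N) = ((J*J)*N - 20)/3 = (J**2*N - 20)/3 = (N*J**2 - 20)/3 = (-20 + N*J**2)/3 = -20/3 + N*J**2/3)
(I + n(w(-2), 5)) + 2459 = (-406 + (-20/3 + (1/3)*5*0**2)) + 2459 = (-406 + (-20/3 + (1/3)*5*0)) + 2459 = (-406 + (-20/3 + 0)) + 2459 = (-406 - 20/3) + 2459 = -1238/3 + 2459 = 6139/3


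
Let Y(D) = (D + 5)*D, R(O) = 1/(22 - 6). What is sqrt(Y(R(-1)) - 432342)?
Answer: 3*I*sqrt(12297719)/16 ≈ 657.53*I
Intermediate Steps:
R(O) = 1/16
Y(D) = D*(5 + D) (Y(D) = (5 + D)*D = D*(5 + D))
sqrt(Y(R(-1)) - 432342) = sqrt((5 + 1/16)/16 - 432342) = sqrt((1/16)*(81/16) - 432342) = sqrt(81/256 - 432342) = sqrt(-110679471/256) = 3*I*sqrt(12297719)/16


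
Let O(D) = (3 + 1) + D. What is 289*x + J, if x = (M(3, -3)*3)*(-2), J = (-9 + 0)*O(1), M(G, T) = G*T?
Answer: 15561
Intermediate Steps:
O(D) = 4 + D
J = -45 (J = (-9 + 0)*(4 + 1) = -9*5 = -45)
x = 54 (x = ((3*(-3))*3)*(-2) = -9*3*(-2) = -27*(-2) = 54)
289*x + J = 289*54 - 45 = 15606 - 45 = 15561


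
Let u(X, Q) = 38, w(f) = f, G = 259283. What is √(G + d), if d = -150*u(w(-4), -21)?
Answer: √253583 ≈ 503.57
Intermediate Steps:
d = -5700 (d = -150*38 = -5700)
√(G + d) = √(259283 - 5700) = √253583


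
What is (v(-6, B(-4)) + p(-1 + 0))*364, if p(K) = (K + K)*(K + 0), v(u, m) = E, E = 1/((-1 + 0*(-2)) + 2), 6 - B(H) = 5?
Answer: 1092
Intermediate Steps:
B(H) = 1 (B(H) = 6 - 1*5 = 6 - 5 = 1)
E = 1 (E = 1/((-1 + 0) + 2) = 1/(-1 + 2) = 1/1 = 1)
v(u, m) = 1
p(K) = 2*K**2 (p(K) = (2*K)*K = 2*K**2)
(v(-6, B(-4)) + p(-1 + 0))*364 = (1 + 2*(-1 + 0)**2)*364 = (1 + 2*(-1)**2)*364 = (1 + 2*1)*364 = (1 + 2)*364 = 3*364 = 1092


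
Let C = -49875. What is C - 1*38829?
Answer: -88704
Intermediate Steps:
C - 1*38829 = -49875 - 1*38829 = -49875 - 38829 = -88704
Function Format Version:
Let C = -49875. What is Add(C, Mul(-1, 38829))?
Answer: -88704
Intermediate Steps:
Add(C, Mul(-1, 38829)) = Add(-49875, Mul(-1, 38829)) = Add(-49875, -38829) = -88704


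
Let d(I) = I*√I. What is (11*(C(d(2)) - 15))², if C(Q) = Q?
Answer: 28193 - 7260*√2 ≈ 17926.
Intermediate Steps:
d(I) = I^(3/2)
(11*(C(d(2)) - 15))² = (11*(2^(3/2) - 15))² = (11*(2*√2 - 15))² = (11*(-15 + 2*√2))² = (-165 + 22*√2)²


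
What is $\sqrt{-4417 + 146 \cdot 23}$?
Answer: $i \sqrt{1059} \approx 32.542 i$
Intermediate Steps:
$\sqrt{-4417 + 146 \cdot 23} = \sqrt{-4417 + 3358} = \sqrt{-1059} = i \sqrt{1059}$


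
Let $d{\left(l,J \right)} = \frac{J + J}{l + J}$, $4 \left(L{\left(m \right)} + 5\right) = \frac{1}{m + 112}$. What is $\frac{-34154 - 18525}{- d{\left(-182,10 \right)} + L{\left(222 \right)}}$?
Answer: $\frac{3026303192}{280517} \approx 10788.0$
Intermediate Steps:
$L{\left(m \right)} = -5 + \frac{1}{4 \left(112 + m\right)}$ ($L{\left(m \right)} = -5 + \frac{1}{4 \left(m + 112\right)} = -5 + \frac{1}{4 \left(112 + m\right)}$)
$d{\left(l,J \right)} = \frac{2 J}{J + l}$
$\frac{-34154 - 18525}{- d{\left(-182,10 \right)} + L{\left(222 \right)}} = \frac{-34154 - 18525}{- \frac{2 \cdot 10}{10 - 182} + \frac{-2239 - 4440}{4 \left(112 + 222\right)}} = - \frac{52679}{- \frac{2 \cdot 10}{-172} + \frac{-2239 - 4440}{4 \cdot 334}} = - \frac{52679}{- \frac{2 \cdot 10 \left(-1\right)}{172} + \frac{1}{4} \cdot \frac{1}{334} \left(-6679\right)} = - \frac{52679}{\left(-1\right) \left(- \frac{5}{43}\right) - \frac{6679}{1336}} = - \frac{52679}{\frac{5}{43} - \frac{6679}{1336}} = - \frac{52679}{- \frac{280517}{57448}} = \left(-52679\right) \left(- \frac{57448}{280517}\right) = \frac{3026303192}{280517}$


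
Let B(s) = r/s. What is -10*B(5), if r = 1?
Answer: -2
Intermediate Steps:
B(s) = 1/s
-10*B(5) = -10/5 = -10*⅕ = -2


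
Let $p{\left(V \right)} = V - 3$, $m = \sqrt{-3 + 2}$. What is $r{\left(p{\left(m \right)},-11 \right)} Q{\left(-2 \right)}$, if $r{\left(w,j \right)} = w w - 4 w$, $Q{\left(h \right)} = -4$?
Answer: $-80 + 40 i \approx -80.0 + 40.0 i$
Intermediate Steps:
$m = i$ ($m = \sqrt{-1} = i \approx 1.0 i$)
$p{\left(V \right)} = -3 + V$
$r{\left(w,j \right)} = w^{2} - 4 w$
$r{\left(p{\left(m \right)},-11 \right)} Q{\left(-2 \right)} = \left(-3 + i\right) \left(-4 - \left(3 - i\right)\right) \left(-4\right) = \left(-3 + i\right) \left(-7 + i\right) \left(-4\right) = \left(-7 + i\right) \left(-3 + i\right) \left(-4\right) = - 4 \left(-7 + i\right) \left(-3 + i\right)$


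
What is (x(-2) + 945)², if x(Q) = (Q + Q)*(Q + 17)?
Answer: 783225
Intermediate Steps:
x(Q) = 2*Q*(17 + Q) (x(Q) = (2*Q)*(17 + Q) = 2*Q*(17 + Q))
(x(-2) + 945)² = (2*(-2)*(17 - 2) + 945)² = (2*(-2)*15 + 945)² = (-60 + 945)² = 885² = 783225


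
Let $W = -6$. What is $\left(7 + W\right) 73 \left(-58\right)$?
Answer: $-4234$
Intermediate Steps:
$\left(7 + W\right) 73 \left(-58\right) = \left(7 - 6\right) 73 \left(-58\right) = 1 \cdot 73 \left(-58\right) = 73 \left(-58\right) = -4234$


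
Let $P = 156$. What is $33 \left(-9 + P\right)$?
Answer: $4851$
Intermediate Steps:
$33 \left(-9 + P\right) = 33 \left(-9 + 156\right) = 33 \cdot 147 = 4851$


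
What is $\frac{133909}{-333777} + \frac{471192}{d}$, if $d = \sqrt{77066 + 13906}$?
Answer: $- \frac{133909}{333777} + \frac{78532 \sqrt{7}}{133} \approx 1561.8$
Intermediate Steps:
$d = 114 \sqrt{7}$ ($d = \sqrt{90972} = 114 \sqrt{7} \approx 301.62$)
$\frac{133909}{-333777} + \frac{471192}{d} = \frac{133909}{-333777} + \frac{471192}{114 \sqrt{7}} = 133909 \left(- \frac{1}{333777}\right) + 471192 \frac{\sqrt{7}}{798} = - \frac{133909}{333777} + \frac{78532 \sqrt{7}}{133}$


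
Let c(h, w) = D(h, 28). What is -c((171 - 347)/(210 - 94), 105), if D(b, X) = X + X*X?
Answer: -812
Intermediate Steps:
D(b, X) = X + X**2
c(h, w) = 812 (c(h, w) = 28*(1 + 28) = 28*29 = 812)
-c((171 - 347)/(210 - 94), 105) = -1*812 = -812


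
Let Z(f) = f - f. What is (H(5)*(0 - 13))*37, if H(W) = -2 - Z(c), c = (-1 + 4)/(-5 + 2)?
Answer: 962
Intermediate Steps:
c = -1 (c = 3/(-3) = 3*(-1/3) = -1)
Z(f) = 0
H(W) = -2 (H(W) = -2 - 1*0 = -2 + 0 = -2)
(H(5)*(0 - 13))*37 = -2*(0 - 13)*37 = -2*(-13)*37 = 26*37 = 962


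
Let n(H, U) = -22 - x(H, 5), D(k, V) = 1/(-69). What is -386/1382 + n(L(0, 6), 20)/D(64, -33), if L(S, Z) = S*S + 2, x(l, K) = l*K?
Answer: 1525535/691 ≈ 2207.7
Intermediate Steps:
x(l, K) = K*l
D(k, V) = -1/69
L(S, Z) = 2 + S² (L(S, Z) = S² + 2 = 2 + S²)
n(H, U) = -22 - 5*H
-386/1382 + n(L(0, 6), 20)/D(64, -33) = -386/1382 + (-22 - 5*(2 + 0²))/(-1/69) = -386*1/1382 + (-22 - 5*(2 + 0))*(-69) = -193/691 + (-22 - 5*2)*(-69) = -193/691 + (-22 - 10)*(-69) = -193/691 - 32*(-69) = -193/691 + 2208 = 1525535/691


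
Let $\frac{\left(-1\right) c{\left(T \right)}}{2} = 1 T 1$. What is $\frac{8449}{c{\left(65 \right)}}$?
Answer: $- \frac{8449}{130} \approx -64.992$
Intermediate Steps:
$c{\left(T \right)} = - 2 T$ ($c{\left(T \right)} = - 2 \cdot 1 T 1 = - 2 T 1 = - 2 T$)
$\frac{8449}{c{\left(65 \right)}} = \frac{8449}{\left(-2\right) 65} = \frac{8449}{-130} = 8449 \left(- \frac{1}{130}\right) = - \frac{8449}{130}$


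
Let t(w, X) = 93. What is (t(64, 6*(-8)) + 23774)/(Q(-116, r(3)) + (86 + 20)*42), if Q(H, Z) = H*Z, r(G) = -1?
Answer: 23867/4568 ≈ 5.2248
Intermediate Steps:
(t(64, 6*(-8)) + 23774)/(Q(-116, r(3)) + (86 + 20)*42) = (93 + 23774)/(-116*(-1) + (86 + 20)*42) = 23867/(116 + 106*42) = 23867/(116 + 4452) = 23867/4568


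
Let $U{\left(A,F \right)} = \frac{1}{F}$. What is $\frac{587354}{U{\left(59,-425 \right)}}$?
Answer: $-249625450$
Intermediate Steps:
$\frac{587354}{U{\left(59,-425 \right)}} = \frac{587354}{\frac{1}{-425}} = \frac{587354}{- \frac{1}{425}} = 587354 \left(-425\right) = -249625450$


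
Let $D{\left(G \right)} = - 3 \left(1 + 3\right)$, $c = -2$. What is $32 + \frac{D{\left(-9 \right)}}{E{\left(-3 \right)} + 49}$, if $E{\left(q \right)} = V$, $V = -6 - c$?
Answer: $\frac{476}{15} \approx 31.733$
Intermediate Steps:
$D{\left(G \right)} = -12$ ($D{\left(G \right)} = \left(-3\right) 4 = -12$)
$V = -4$ ($V = -6 - -2 = -6 + 2 = -4$)
$E{\left(q \right)} = -4$
$32 + \frac{D{\left(-9 \right)}}{E{\left(-3 \right)} + 49} = 32 + \frac{1}{-4 + 49} \left(-12\right) = 32 + \frac{1}{45} \left(-12\right) = 32 - \frac{4}{15} = \frac{476}{15}$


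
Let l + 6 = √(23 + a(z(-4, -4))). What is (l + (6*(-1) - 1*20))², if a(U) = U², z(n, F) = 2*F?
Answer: (32 - √87)² ≈ 514.05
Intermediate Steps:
l = -6 + √87 (l = -6 + √(23 + (2*(-4))²) = -6 + √(23 + (-8)²) = -6 + √(23 + 64) = -6 + √87 ≈ 3.3274)
(l + (6*(-1) - 1*20))² = ((-6 + √87) + (6*(-1) - 1*20))² = ((-6 + √87) + (-6 - 20))² = ((-6 + √87) - 26)² = (-32 + √87)²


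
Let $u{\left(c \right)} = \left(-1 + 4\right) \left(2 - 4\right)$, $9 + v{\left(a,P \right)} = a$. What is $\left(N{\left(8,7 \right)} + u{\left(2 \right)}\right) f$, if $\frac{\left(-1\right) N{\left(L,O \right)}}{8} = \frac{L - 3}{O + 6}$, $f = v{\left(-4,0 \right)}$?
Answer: $118$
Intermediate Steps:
$v{\left(a,P \right)} = -9 + a$
$f = -13$ ($f = -9 - 4 = -13$)
$u{\left(c \right)} = -6$ ($u{\left(c \right)} = 3 \left(-2\right) = -6$)
$N{\left(L,O \right)} = - \frac{8 \left(-3 + L\right)}{6 + O}$ ($N{\left(L,O \right)} = - 8 \frac{L - 3}{O + 6} = - 8 \frac{-3 + L}{6 + O} = - \frac{8 \left(-3 + L\right)}{6 + O}$)
$\left(N{\left(8,7 \right)} + u{\left(2 \right)}\right) f = \left(\frac{8 \left(3 - 8\right)}{6 + 7} - 6\right) \left(-13\right) = \left(\frac{8 \left(3 - 8\right)}{13} - 6\right) \left(-13\right) = \left(8 \cdot \frac{1}{13} \left(-5\right) - 6\right) \left(-13\right) = \left(- \frac{40}{13} - 6\right) \left(-13\right) = \left(- \frac{118}{13}\right) \left(-13\right) = 118$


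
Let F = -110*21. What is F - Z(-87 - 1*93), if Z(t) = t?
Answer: -2130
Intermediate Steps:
F = -2310
F - Z(-87 - 1*93) = -2310 - (-87 - 1*93) = -2310 - (-87 - 93) = -2310 - 1*(-180) = -2310 + 180 = -2130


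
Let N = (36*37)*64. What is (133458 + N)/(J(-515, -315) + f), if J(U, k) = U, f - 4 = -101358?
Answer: -218706/101869 ≈ -2.1469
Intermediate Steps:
f = -101354 (f = 4 - 101358 = -101354)
N = 85248 (N = 1332*64 = 85248)
(133458 + N)/(J(-515, -315) + f) = (133458 + 85248)/(-515 - 101354) = 218706/(-101869) = 218706*(-1/101869) = -218706/101869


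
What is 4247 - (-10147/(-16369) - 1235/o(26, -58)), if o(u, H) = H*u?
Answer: 8061488481/1898804 ≈ 4245.6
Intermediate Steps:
4247 - (-10147/(-16369) - 1235/o(26, -58)) = 4247 - (-10147/(-16369) - 1235/((-58*26))) = 4247 - (-10147*(-1/16369) - 1235/(-1508)) = 4247 - (10147/16369 - 1235*(-1/1508)) = 4247 - (10147/16369 + 95/116) = 4247 - 1*2732107/1898804 = 4247 - 2732107/1898804 = 8061488481/1898804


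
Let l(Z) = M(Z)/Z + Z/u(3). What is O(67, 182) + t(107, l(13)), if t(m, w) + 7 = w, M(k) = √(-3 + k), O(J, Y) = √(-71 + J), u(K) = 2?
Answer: -½ + 2*I + √10/13 ≈ -0.25675 + 2.0*I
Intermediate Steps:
l(Z) = Z/2 + √(-3 + Z)/Z (l(Z) = √(-3 + Z)/Z + Z/2 = Z/2 + √(-3 + Z)/Z)
t(m, w) = -7 + w
O(67, 182) + t(107, l(13)) = √(-71 + 67) + (-7 + ((½)*13 + √(-3 + 13)/13)) = √(-4) + (-7 + (13/2 + √10/13)) = 2*I + (-½ + √10/13) = -½ + 2*I + √10/13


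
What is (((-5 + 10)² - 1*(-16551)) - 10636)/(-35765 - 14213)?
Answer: -2970/24989 ≈ -0.11885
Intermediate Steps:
(((-5 + 10)² - 1*(-16551)) - 10636)/(-35765 - 14213) = ((5² + 16551) - 10636)/(-49978) = ((25 + 16551) - 10636)*(-1/49978) = (16576 - 10636)*(-1/49978) = 5940*(-1/49978) = -2970/24989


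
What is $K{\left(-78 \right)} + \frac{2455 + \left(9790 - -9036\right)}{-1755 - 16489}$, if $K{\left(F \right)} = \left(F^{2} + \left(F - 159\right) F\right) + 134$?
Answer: $\frac{450678495}{18244} \approx 24703.0$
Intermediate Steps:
$K{\left(F \right)} = 134 + F^{2} + F \left(-159 + F\right)$ ($K{\left(F \right)} = \left(F^{2} + \left(-159 + F\right) F\right) + 134 = \left(F^{2} + F \left(-159 + F\right)\right) + 134 = 134 + F^{2} + F \left(-159 + F\right)$)
$K{\left(-78 \right)} + \frac{2455 + \left(9790 - -9036\right)}{-1755 - 16489} = \left(134 - -12402 + 2 \left(-78\right)^{2}\right) + \frac{2455 + \left(9790 - -9036\right)}{-1755 - 16489} = \left(134 + 12402 + 2 \cdot 6084\right) + \frac{2455 + \left(9790 + 9036\right)}{-1755 - 16489} = \left(134 + 12402 + 12168\right) + \frac{2455 + 18826}{-18244} = 24704 + 21281 \left(- \frac{1}{18244}\right) = 24704 - \frac{21281}{18244} = \frac{450678495}{18244}$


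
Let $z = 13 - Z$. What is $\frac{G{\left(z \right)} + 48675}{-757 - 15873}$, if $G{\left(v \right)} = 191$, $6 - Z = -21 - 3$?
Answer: $- \frac{24433}{8315} \approx -2.9384$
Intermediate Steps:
$Z = 30$ ($Z = 6 - \left(-21 - 3\right) = 6 - -24 = 6 + 24 = 30$)
$z = -17$ ($z = 13 - 30 = -17$)
$\frac{G{\left(z \right)} + 48675}{-757 - 15873} = \frac{191 + 48675}{-757 - 15873} = \frac{48866}{-16630} = 48866 \left(- \frac{1}{16630}\right) = - \frac{24433}{8315}$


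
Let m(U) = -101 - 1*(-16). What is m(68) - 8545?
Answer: -8630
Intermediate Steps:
m(U) = -85 (m(U) = -101 + 16 = -85)
m(68) - 8545 = -85 - 8545 = -8630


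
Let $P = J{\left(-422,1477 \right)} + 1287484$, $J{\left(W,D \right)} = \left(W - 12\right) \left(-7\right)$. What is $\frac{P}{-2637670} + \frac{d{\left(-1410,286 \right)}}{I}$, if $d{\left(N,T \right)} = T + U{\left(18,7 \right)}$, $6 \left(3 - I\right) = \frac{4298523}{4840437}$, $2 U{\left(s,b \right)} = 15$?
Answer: $\frac{3729438533137524}{36412745525135} \approx 102.42$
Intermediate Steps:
$U{\left(s,b \right)} = \frac{15}{2}$ ($U{\left(s,b \right)} = \frac{1}{2} \cdot 15 = \frac{15}{2}$)
$I = \frac{27609781}{9680874}$ ($I = 3 - \frac{4298523 \cdot \frac{1}{4840437}}{6} = 3 - \frac{1432841}{9680874} = \frac{27609781}{9680874} \approx 2.852$)
$d{\left(N,T \right)} = \frac{15}{2} + T$ ($d{\left(N,T \right)} = T + \frac{15}{2} = \frac{15}{2} + T$)
$J{\left(W,D \right)} = 84 - 7 W$ ($J{\left(W,D \right)} = \left(-12 + W\right) \left(-7\right) = 84 - 7 W$)
$P = 1290522$ ($P = \left(84 - -2954\right) + 1287484 = \left(84 + 2954\right) + 1287484 = 3038 + 1287484 = 1290522$)
$\frac{P}{-2637670} + \frac{d{\left(-1410,286 \right)}}{I} = \frac{1290522}{-2637670} + \frac{\frac{15}{2} + 286}{\frac{27609781}{9680874}} = 1290522 \left(- \frac{1}{2637670}\right) + \frac{587}{2} \cdot \frac{9680874}{27609781} = - \frac{645261}{1318835} + \frac{2841336519}{27609781} = \frac{3729438533137524}{36412745525135}$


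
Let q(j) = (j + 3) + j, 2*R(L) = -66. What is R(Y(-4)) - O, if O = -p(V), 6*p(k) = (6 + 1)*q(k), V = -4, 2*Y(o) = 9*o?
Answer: -233/6 ≈ -38.833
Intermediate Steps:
Y(o) = 9*o/2 (Y(o) = (9*o)/2 = 9*o/2)
R(L) = -33 (R(L) = (1/2)*(-66) = -33)
q(j) = 3 + 2*j (q(j) = (3 + j) + j = 3 + 2*j)
p(k) = 7/2 + 7*k/3 (p(k) = ((6 + 1)*(3 + 2*k))/6 = (7*(3 + 2*k))/6 = (21 + 14*k)/6 = 7/2 + 7*k/3)
O = 35/6 (O = -(7/2 + (7/3)*(-4)) = -(7/2 - 28/3) = -1*(-35/6) = 35/6 ≈ 5.8333)
R(Y(-4)) - O = -33 - 1*35/6 = -33 - 35/6 = -233/6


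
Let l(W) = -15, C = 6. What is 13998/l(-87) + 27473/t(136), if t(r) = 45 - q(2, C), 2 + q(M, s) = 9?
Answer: -39943/190 ≈ -210.23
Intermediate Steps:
q(M, s) = 7 (q(M, s) = -2 + 9 = 7)
t(r) = 38 (t(r) = 45 - 1*7 = 45 - 7 = 38)
13998/l(-87) + 27473/t(136) = 13998/(-15) + 27473/38 = 13998*(-1/15) + 27473*(1/38) = -4666/5 + 27473/38 = -39943/190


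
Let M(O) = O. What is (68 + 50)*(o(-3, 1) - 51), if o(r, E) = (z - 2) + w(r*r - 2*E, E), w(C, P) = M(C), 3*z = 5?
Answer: -15694/3 ≈ -5231.3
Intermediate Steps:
z = 5/3 (z = (⅓)*5 = 5/3 ≈ 1.6667)
w(C, P) = C
o(r, E) = -⅓ + r² - 2*E (o(r, E) = (5/3 - 2) + (r*r - 2*E) = -⅓ + (r² - 2*E) = -⅓ + r² - 2*E)
(68 + 50)*(o(-3, 1) - 51) = (68 + 50)*((-⅓ + (-3)² - 2*1) - 51) = 118*((-⅓ + 9 - 2) - 51) = 118*(20/3 - 51) = 118*(-133/3) = -15694/3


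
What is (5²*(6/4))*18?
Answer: 675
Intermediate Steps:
(5²*(6/4))*18 = (25*(6*(¼)))*18 = (25*(3/2))*18 = (75/2)*18 = 675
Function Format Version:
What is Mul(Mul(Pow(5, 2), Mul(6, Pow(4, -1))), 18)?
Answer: 675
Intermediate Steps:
Mul(Mul(Pow(5, 2), Mul(6, Pow(4, -1))), 18) = Mul(Mul(25, Mul(6, Rational(1, 4))), 18) = Mul(Mul(25, Rational(3, 2)), 18) = Mul(Rational(75, 2), 18) = 675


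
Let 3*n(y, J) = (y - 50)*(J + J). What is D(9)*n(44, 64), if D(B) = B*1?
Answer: -2304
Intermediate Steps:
n(y, J) = 2*J*(-50 + y)/3 (n(y, J) = ((y - 50)*(J + J))/3 = ((-50 + y)*(2*J))/3 = (2*J*(-50 + y))/3 = 2*J*(-50 + y)/3)
D(B) = B
D(9)*n(44, 64) = 9*((2/3)*64*(-50 + 44)) = 9*((2/3)*64*(-6)) = 9*(-256) = -2304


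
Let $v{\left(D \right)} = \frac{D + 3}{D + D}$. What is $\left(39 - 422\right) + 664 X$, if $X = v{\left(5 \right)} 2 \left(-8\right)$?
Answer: $- \frac{44411}{5} \approx -8882.2$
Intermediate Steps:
$v{\left(D \right)} = \frac{3 + D}{2 D}$
$X = - \frac{64}{5}$ ($X = \frac{3 + 5}{2 \cdot 5} \cdot 2 \left(-8\right) = \frac{1}{2} \cdot \frac{1}{5} \cdot 8 \cdot 2 \left(-8\right) = \frac{4}{5} \cdot 2 \left(-8\right) = \frac{8}{5} \left(-8\right) = - \frac{64}{5} \approx -12.8$)
$\left(39 - 422\right) + 664 X = \left(39 - 422\right) + 664 \left(- \frac{64}{5}\right) = \left(39 - 422\right) - \frac{42496}{5} = -383 - \frac{42496}{5} = - \frac{44411}{5}$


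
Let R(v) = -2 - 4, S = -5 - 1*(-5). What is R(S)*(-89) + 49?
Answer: 583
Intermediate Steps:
S = 0 (S = -5 + 5 = 0)
R(v) = -6
R(S)*(-89) + 49 = -6*(-89) + 49 = 534 + 49 = 583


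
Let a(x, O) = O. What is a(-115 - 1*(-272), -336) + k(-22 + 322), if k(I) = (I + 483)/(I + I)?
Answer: -66939/200 ≈ -334.69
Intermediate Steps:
k(I) = (483 + I)/(2*I) (k(I) = (483 + I)/((2*I)) = (483 + I)*(1/(2*I)) = (483 + I)/(2*I))
a(-115 - 1*(-272), -336) + k(-22 + 322) = -336 + (483 + (-22 + 322))/(2*(-22 + 322)) = -336 + (½)*(483 + 300)/300 = -336 + (½)*(1/300)*783 = -336 + 261/200 = -66939/200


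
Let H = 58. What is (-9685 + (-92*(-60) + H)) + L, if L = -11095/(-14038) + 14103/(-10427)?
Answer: -601241236531/146374226 ≈ -4107.6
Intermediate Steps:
L = -82290349/146374226 (L = -11095*(-1/14038) + 14103*(-1/10427) = 11095/14038 - 14103/10427 = -82290349/146374226 ≈ -0.56219)
(-9685 + (-92*(-60) + H)) + L = (-9685 + (-92*(-60) + 58)) - 82290349/146374226 = (-9685 + (5520 + 58)) - 82290349/146374226 = (-9685 + 5578) - 82290349/146374226 = -4107 - 82290349/146374226 = -601241236531/146374226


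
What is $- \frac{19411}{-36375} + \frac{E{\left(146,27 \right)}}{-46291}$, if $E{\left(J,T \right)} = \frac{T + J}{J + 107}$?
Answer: $\frac{227328021178}{426010286625} \approx 0.53362$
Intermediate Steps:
$E{\left(J,T \right)} = \frac{J + T}{107 + J}$
$- \frac{19411}{-36375} + \frac{E{\left(146,27 \right)}}{-46291} = - \frac{19411}{-36375} + \frac{\frac{1}{107 + 146} \left(146 + 27\right)}{-46291} = \left(-19411\right) \left(- \frac{1}{36375}\right) + \frac{1}{253} \cdot 173 \left(- \frac{1}{46291}\right) = \frac{19411}{36375} + \frac{1}{253} \cdot 173 \left(- \frac{1}{46291}\right) = \frac{19411}{36375} + \frac{173}{253} \left(- \frac{1}{46291}\right) = \frac{19411}{36375} - \frac{173}{11711623} = \frac{227328021178}{426010286625}$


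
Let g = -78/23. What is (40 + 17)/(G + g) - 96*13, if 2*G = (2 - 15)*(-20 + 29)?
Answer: -1185226/949 ≈ -1248.9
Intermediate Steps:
g = -78/23 (g = -78*1/23 = -78/23 ≈ -3.3913)
G = -117/2 (G = ((2 - 15)*(-20 + 29))/2 = (-13*9)/2 = (1/2)*(-117) = -117/2 ≈ -58.500)
(40 + 17)/(G + g) - 96*13 = (40 + 17)/(-117/2 - 78/23) - 96*13 = 57/(-2847/46) - 1248 = 57*(-46/2847) - 1248 = -874/949 - 1248 = -1185226/949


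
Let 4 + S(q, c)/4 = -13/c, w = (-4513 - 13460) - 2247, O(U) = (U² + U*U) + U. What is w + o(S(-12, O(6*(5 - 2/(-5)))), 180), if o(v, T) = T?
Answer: -20040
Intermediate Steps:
O(U) = U + 2*U² (O(U) = (U² + U²) + U = 2*U² + U = U + 2*U²)
w = -20220 (w = -17973 - 2247 = -20220)
S(q, c) = -16 - 52/c (S(q, c) = -16 + 4*(-13/c) = -16 - 52/c)
w + o(S(-12, O(6*(5 - 2/(-5)))), 180) = -20220 + 180 = -20040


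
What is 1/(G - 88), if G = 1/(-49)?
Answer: -49/4313 ≈ -0.011361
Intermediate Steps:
G = -1/49 ≈ -0.020408
1/(G - 88) = 1/(-1/49 - 88) = 1/(-4313/49) = -49/4313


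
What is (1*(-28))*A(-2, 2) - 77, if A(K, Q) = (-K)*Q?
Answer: -189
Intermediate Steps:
A(K, Q) = -K*Q
(1*(-28))*A(-2, 2) - 77 = (1*(-28))*(-1*(-2)*2) - 77 = -28*4 - 77 = -112 - 77 = -189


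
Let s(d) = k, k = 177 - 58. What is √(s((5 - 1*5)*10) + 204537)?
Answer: 4*√12791 ≈ 452.39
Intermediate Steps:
k = 119
s(d) = 119
√(s((5 - 1*5)*10) + 204537) = √(119 + 204537) = √204656 = 4*√12791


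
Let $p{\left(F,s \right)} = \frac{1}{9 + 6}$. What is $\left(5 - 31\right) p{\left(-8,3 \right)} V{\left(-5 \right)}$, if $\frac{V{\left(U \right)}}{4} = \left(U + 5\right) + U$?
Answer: $\frac{104}{3} \approx 34.667$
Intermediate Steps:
$p{\left(F,s \right)} = \frac{1}{15}$
$V{\left(U \right)} = 20 + 8 U$ ($V{\left(U \right)} = 4 \left(\left(U + 5\right) + U\right) = 4 \left(\left(5 + U\right) + U\right) = 4 \left(5 + 2 U\right) = 20 + 8 U$)
$\left(5 - 31\right) p{\left(-8,3 \right)} V{\left(-5 \right)} = \left(5 - 31\right) \frac{1}{15} \left(20 + 8 \left(-5\right)\right) = \left(-26\right) \frac{1}{15} \left(20 - 40\right) = \left(- \frac{26}{15}\right) \left(-20\right) = \frac{104}{3}$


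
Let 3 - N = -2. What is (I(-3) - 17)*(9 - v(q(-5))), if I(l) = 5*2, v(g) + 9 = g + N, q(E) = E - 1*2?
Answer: -140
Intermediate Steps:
N = 5 (N = 3 - 1*(-2) = 3 + 2 = 5)
q(E) = -2 + E (q(E) = E - 2 = -2 + E)
v(g) = -4 + g (v(g) = -9 + (g + 5) = -9 + (5 + g) = -4 + g)
I(l) = 10
(I(-3) - 17)*(9 - v(q(-5))) = (10 - 17)*(9 - (-4 + (-2 - 5))) = -7*(9 - (-4 - 7)) = -7*(9 - 1*(-11)) = -7*(9 + 11) = -7*20 = -140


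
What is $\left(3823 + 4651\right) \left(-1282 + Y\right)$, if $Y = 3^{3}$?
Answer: $-10634870$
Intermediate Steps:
$Y = 27$
$\left(3823 + 4651\right) \left(-1282 + Y\right) = \left(3823 + 4651\right) \left(-1282 + 27\right) = 8474 \left(-1255\right) = -10634870$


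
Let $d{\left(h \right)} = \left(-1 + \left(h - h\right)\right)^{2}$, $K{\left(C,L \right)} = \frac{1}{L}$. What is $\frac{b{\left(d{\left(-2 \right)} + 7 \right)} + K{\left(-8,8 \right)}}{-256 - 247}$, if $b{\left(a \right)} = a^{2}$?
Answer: $- \frac{513}{4024} \approx -0.12749$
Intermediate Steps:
$d{\left(h \right)} = 1$ ($d{\left(h \right)} = \left(-1 + 0\right)^{2} = \left(-1\right)^{2} = 1$)
$\frac{b{\left(d{\left(-2 \right)} + 7 \right)} + K{\left(-8,8 \right)}}{-256 - 247} = \frac{\left(1 + 7\right)^{2} + \frac{1}{8}}{-256 - 247} = \frac{8^{2} + \frac{1}{8}}{-503} = \left(64 + \frac{1}{8}\right) \left(- \frac{1}{503}\right) = \frac{513}{8} \left(- \frac{1}{503}\right) = - \frac{513}{4024}$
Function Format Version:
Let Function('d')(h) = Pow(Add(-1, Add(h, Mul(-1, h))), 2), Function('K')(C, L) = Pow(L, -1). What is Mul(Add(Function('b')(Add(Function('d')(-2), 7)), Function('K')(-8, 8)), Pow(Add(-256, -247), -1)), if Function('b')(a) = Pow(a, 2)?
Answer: Rational(-513, 4024) ≈ -0.12749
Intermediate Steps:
Function('d')(h) = 1 (Function('d')(h) = Pow(Add(-1, 0), 2) = Pow(-1, 2) = 1)
Mul(Add(Function('b')(Add(Function('d')(-2), 7)), Function('K')(-8, 8)), Pow(Add(-256, -247), -1)) = Mul(Add(Pow(Add(1, 7), 2), Pow(8, -1)), Pow(Add(-256, -247), -1)) = Mul(Add(Pow(8, 2), Rational(1, 8)), Pow(-503, -1)) = Mul(Add(64, Rational(1, 8)), Rational(-1, 503)) = Mul(Rational(513, 8), Rational(-1, 503)) = Rational(-513, 4024)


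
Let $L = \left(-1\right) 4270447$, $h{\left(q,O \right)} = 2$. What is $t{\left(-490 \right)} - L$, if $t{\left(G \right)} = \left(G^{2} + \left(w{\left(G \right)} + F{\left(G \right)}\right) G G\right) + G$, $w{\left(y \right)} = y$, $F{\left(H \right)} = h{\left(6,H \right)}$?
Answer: $-112658743$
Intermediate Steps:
$F{\left(H \right)} = 2$
$t{\left(G \right)} = G + G^{2} + G^{2} \left(2 + G\right)$ ($t{\left(G \right)} = \left(G^{2} + \left(G + 2\right) G G\right) + G = \left(G^{2} + \left(2 + G\right) G G\right) + G = \left(G^{2} + G \left(2 + G\right) G\right) + G = \left(G^{2} + G^{2} \left(2 + G\right)\right) + G = G + G^{2} + G^{2} \left(2 + G\right)$)
$L = -4270447$
$t{\left(-490 \right)} - L = - 490 \left(1 + \left(-490\right)^{2} + 3 \left(-490\right)\right) - -4270447 = - 490 \left(1 + 240100 - 1470\right) + 4270447 = \left(-490\right) 238631 + 4270447 = -116929190 + 4270447 = -112658743$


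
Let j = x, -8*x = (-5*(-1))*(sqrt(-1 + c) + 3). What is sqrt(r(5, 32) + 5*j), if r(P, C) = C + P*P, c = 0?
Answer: sqrt(762 - 50*I)/4 ≈ 6.9048 - 0.22629*I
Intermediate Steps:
r(P, C) = C + P**2
x = -15/8 - 5*I/8 (x = -(-5*(-1))*(sqrt(-1 + 0) + 3)/8 = -5*(sqrt(-1) + 3)/8 = -5*(I + 3)/8 = -5*(3 + I)/8 = -(15 + 5*I)/8 = -15/8 - 5*I/8 ≈ -1.875 - 0.625*I)
j = -15/8 - 5*I/8 ≈ -1.875 - 0.625*I
sqrt(r(5, 32) + 5*j) = sqrt((32 + 5**2) + 5*(-15/8 - 5*I/8)) = sqrt((32 + 25) + (-75/8 - 25*I/8)) = sqrt(57 + (-75/8 - 25*I/8)) = sqrt(381/8 - 25*I/8)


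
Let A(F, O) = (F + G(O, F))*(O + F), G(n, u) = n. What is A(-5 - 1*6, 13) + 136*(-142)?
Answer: -19308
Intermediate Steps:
A(F, O) = (F + O)² (A(F, O) = (F + O)*(O + F) = (F + O)*(F + O) = (F + O)²)
A(-5 - 1*6, 13) + 136*(-142) = ((-5 - 1*6)² + 13² + 2*(-5 - 1*6)*13) + 136*(-142) = ((-5 - 6)² + 169 + 2*(-5 - 6)*13) - 19312 = ((-11)² + 169 + 2*(-11)*13) - 19312 = (121 + 169 - 286) - 19312 = 4 - 19312 = -19308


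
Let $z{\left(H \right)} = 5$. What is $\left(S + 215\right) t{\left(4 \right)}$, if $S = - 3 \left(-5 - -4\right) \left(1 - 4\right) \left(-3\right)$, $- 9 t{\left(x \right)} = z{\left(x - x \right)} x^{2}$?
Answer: $- \frac{19360}{9} \approx -2151.1$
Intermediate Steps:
$t{\left(x \right)} = - \frac{5 x^{2}}{9}$
$S = 27$ ($S = - 3 \left(-5 + 4\right) \left(\left(-3\right) \left(-3\right)\right) = \left(-3\right) \left(-1\right) 9 = 3 \cdot 9 = 27$)
$\left(S + 215\right) t{\left(4 \right)} = \left(27 + 215\right) \left(- \frac{5 \cdot 4^{2}}{9}\right) = 242 \left(\left(- \frac{5}{9}\right) 16\right) = 242 \left(- \frac{80}{9}\right) = - \frac{19360}{9}$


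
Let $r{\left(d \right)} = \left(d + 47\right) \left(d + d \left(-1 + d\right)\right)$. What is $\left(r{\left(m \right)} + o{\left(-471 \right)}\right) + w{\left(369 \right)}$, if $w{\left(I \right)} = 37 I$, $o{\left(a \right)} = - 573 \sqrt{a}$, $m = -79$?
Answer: $-186059 - 573 i \sqrt{471} \approx -1.8606 \cdot 10^{5} - 12436.0 i$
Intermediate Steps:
$r{\left(d \right)} = \left(47 + d\right) \left(d + d \left(-1 + d\right)\right)$
$\left(r{\left(m \right)} + o{\left(-471 \right)}\right) + w{\left(369 \right)} = \left(\left(-79\right)^{2} \left(47 - 79\right) - 573 \sqrt{-471}\right) + 37 \cdot 369 = \left(6241 \left(-32\right) - 573 i \sqrt{471}\right) + 13653 = \left(-199712 - 573 i \sqrt{471}\right) + 13653 = -186059 - 573 i \sqrt{471}$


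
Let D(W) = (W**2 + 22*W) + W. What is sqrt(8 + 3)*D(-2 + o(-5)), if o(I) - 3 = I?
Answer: -76*sqrt(11) ≈ -252.06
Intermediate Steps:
o(I) = 3 + I
D(W) = W**2 + 23*W
sqrt(8 + 3)*D(-2 + o(-5)) = sqrt(8 + 3)*((-2 + (3 - 5))*(23 + (-2 + (3 - 5)))) = sqrt(11)*((-2 - 2)*(23 + (-2 - 2))) = sqrt(11)*(-4*(23 - 4)) = sqrt(11)*(-4*19) = sqrt(11)*(-76) = -76*sqrt(11)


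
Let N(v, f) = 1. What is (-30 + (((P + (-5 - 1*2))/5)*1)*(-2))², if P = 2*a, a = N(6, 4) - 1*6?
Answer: 13456/25 ≈ 538.24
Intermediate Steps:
a = -5 (a = 1 - 1*6 = 1 - 6 = -5)
P = -10 (P = 2*(-5) = -10)
(-30 + (((P + (-5 - 1*2))/5)*1)*(-2))² = (-30 + (((-10 + (-5 - 1*2))/5)*1)*(-2))² = (-30 + (((-10 + (-5 - 2))*(⅕))*1)*(-2))² = (-30 + (((-10 - 7)*(⅕))*1)*(-2))² = (-30 + (-17*⅕*1)*(-2))² = (-30 - 17/5*1*(-2))² = (-30 - 17/5*(-2))² = (-30 + 34/5)² = (-116/5)² = 13456/25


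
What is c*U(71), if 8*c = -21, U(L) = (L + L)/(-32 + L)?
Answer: -497/52 ≈ -9.5577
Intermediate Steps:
U(L) = 2*L/(-32 + L) (U(L) = (2*L)/(-32 + L) = 2*L/(-32 + L))
c = -21/8 (c = (⅛)*(-21) = -21/8 ≈ -2.6250)
c*U(71) = -21*71/(4*(-32 + 71)) = -21*71/(4*39) = -21/8*142/39 = -497/52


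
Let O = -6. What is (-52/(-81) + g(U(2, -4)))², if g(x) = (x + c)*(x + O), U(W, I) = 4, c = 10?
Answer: 4910656/6561 ≈ 748.46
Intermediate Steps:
g(x) = (-6 + x)*(10 + x) (g(x) = (x + 10)*(x - 6) = (10 + x)*(-6 + x) = (-6 + x)*(10 + x))
(-52/(-81) + g(U(2, -4)))² = (-52/(-81) + (-60 + 4² + 4*4))² = (-52*(-1/81) + (-60 + 16 + 16))² = (52/81 - 28)² = (-2216/81)² = 4910656/6561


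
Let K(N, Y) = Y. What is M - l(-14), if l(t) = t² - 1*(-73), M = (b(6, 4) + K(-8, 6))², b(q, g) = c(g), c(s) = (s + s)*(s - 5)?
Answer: -265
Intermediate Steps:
c(s) = 2*s*(-5 + s) (c(s) = (2*s)*(-5 + s) = 2*s*(-5 + s))
b(q, g) = 2*g*(-5 + g)
M = 4 (M = (2*4*(-5 + 4) + 6)² = (2*4*(-1) + 6)² = (-8 + 6)² = (-2)² = 4)
l(t) = 73 + t² (l(t) = t² + 73 = 73 + t²)
M - l(-14) = 4 - (73 + (-14)²) = 4 - (73 + 196) = 4 - 1*269 = 4 - 269 = -265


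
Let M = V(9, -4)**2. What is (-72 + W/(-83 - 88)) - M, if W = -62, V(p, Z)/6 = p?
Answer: -510886/171 ≈ -2987.6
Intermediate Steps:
V(p, Z) = 6*p
M = 2916 (M = (6*9)**2 = 54**2 = 2916)
(-72 + W/(-83 - 88)) - M = (-72 - 62/(-83 - 88)) - 1*2916 = (-72 - 62/(-171)) - 2916 = (-72 - 1/171*(-62)) - 2916 = (-72 + 62/171) - 2916 = -12250/171 - 2916 = -510886/171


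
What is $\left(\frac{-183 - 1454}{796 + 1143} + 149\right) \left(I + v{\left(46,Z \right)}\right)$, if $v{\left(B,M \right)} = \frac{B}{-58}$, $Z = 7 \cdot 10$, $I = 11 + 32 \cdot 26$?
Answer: $\frac{241944144}{1939} \approx 1.2478 \cdot 10^{5}$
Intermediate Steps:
$I = 843$ ($I = 11 + 832 = 843$)
$Z = 70$
$v{\left(B,M \right)} = - \frac{B}{58}$ ($v{\left(B,M \right)} = B \left(- \frac{1}{58}\right) = - \frac{B}{58}$)
$\left(\frac{-183 - 1454}{796 + 1143} + 149\right) \left(I + v{\left(46,Z \right)}\right) = \left(\frac{-183 - 1454}{796 + 1143} + 149\right) \left(843 - \frac{23}{29}\right) = \left(- \frac{1637}{1939} + 149\right) \left(843 - \frac{23}{29}\right) = \left(\left(-1637\right) \frac{1}{1939} + 149\right) \frac{24424}{29} = \left(- \frac{1637}{1939} + 149\right) \frac{24424}{29} = \frac{287274}{1939} \cdot \frac{24424}{29} = \frac{241944144}{1939}$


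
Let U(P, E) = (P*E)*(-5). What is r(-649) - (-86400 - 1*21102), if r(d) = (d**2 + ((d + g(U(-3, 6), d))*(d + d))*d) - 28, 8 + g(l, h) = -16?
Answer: -566407871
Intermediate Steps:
U(P, E) = -5*E*P (U(P, E) = (E*P)*(-5) = -5*E*P)
g(l, h) = -24 (g(l, h) = -8 - 16 = -24)
r(d) = -28 + d**2 + 2*d**2*(-24 + d) (r(d) = (d**2 + ((d - 24)*(d + d))*d) - 28 = (d**2 + ((-24 + d)*(2*d))*d) - 28 = (d**2 + (2*d*(-24 + d))*d) - 28 = (d**2 + 2*d**2*(-24 + d)) - 28 = -28 + d**2 + 2*d**2*(-24 + d))
r(-649) - (-86400 - 1*21102) = (-28 - 47*(-649)**2 + 2*(-649)**3) - (-86400 - 1*21102) = (-28 - 47*421201 + 2*(-273359449)) - (-86400 - 21102) = (-28 - 19796447 - 546718898) - 1*(-107502) = -566515373 + 107502 = -566407871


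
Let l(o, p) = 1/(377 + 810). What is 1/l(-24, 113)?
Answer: 1187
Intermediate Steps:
l(o, p) = 1/1187
1/l(-24, 113) = 1/(1/1187) = 1187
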